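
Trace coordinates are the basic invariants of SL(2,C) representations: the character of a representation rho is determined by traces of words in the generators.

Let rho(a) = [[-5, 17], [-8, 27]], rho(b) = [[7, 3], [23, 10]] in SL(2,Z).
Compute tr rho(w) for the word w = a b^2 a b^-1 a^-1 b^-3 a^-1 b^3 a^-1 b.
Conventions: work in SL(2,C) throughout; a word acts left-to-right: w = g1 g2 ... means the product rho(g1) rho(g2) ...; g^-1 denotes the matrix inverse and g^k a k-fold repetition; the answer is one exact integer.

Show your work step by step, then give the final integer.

rho(a) = [[-5, 17], [-8, 27]]
... * rho(b) = [[7, 3], [23, 10]]  ->  [[356, 155], [565, 246]]
... * rho(b) = [[7, 3], [23, 10]]  ->  [[6057, 2618], [9613, 4155]]
... * rho(a) = [[-5, 17], [-8, 27]]  ->  [[-51229, 173655], [-81305, 275606]]
... * rho(b^-1) = [[10, -3], [-23, 7]]  ->  [[-4506355, 1369272], [-7151988, 2173157]]
... * rho(a^-1) = [[27, -17], [8, -5]]  ->  [[-110717409, 69761675], [-175718420, 110718011]]
... * rho(b^-1) = [[10, -3], [-23, 7]]  ->  [[-2711692615, 820483952], [-4303698453, 1302181337]]
... * rho(b^-1) = [[10, -3], [-23, 7]]  ->  [[-45988057046, 13878465509], [-72987155281, 22026364718]]
... * rho(b^-1) = [[10, -3], [-23, 7]]  ->  [[-779085277167, 235113429701], [-1236477941324, 373146018869]]
... * rho(a^-1) = [[27, -17], [8, -5]]  ->  [[-19154395045901, 12068882563334], [-30399736264796, 19154394908163]]
... * rho(b) = [[7, 3], [23, 10]]  ->  [[143503533635375, 63225640495637], [227752929034177, 100344740287242]]
... * rho(b) = [[7, 3], [23, 10]]  ->  [[2458714466847276, 1062767005862495], [3902199529845805, 1686706189974951]]
... * rho(b) = [[7, 3], [23, 10]]  ->  [[41654642402768317, 18003813459166778], [66109639078344508, 28573660489286925]]
... * rho(a^-1) = [[27, -17], [8, -5]]  ->  [[1268705852548078783, -798147988142895279], [2013549539029597116, -1266732166778291261]]
... * rho(b) = [[7, 3], [23, 10]]  ->  [[-9476462759450039936, -4175362323784716441], [-15039993062693519191, -6626673050694121262]]
tr = -9476462759450039936 + -6626673050694121262 = -16103135810144161198

-16103135810144161198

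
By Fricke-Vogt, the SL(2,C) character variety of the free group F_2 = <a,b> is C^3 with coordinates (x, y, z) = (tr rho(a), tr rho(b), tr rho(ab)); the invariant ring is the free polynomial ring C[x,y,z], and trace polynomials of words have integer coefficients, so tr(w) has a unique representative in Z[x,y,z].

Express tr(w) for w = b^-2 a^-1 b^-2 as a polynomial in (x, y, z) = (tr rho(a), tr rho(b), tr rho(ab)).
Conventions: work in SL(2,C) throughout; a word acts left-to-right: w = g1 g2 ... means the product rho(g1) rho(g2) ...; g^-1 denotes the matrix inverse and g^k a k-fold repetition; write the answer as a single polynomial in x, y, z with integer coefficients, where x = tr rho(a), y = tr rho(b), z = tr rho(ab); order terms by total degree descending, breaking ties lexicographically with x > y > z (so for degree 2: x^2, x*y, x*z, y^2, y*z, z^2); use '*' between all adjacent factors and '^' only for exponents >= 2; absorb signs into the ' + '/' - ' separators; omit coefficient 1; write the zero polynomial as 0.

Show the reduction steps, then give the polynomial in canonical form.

use: trace(b^-1) = trace(b) = y
use: trace(b^-2) = trace(b^-1) trace(b) - trace(1) = y^2 - 2
trace(b^-3) = trace(b^-2) trace(b) - trace(b^-1) = y^3 - 3*y
trace(a b^-1) = trace(a) trace(b) - trace(a b) = x*y - z
use: trace(a b^-2) = trace(a b^-1) trace(b) - trace(a) = x*y^2 - y*z - x
apply: trace(b^-3 a) = trace(a b^-2) trace(b) - trace(a b^-1) = x*y^3 - y^2*z - 2*x*y + z
trace(a^-1 b^-3) = trace(b^-3) trace(a) - trace(b^-3 a) = y^2*z - x*y - z
trace(a^-1 b^-2) = trace(a^-1 b^-1) trace(b) - trace(a^-1) = y*z - x
trace(b^-2 a^-1 b^-2) = trace(a^-1 b^-3) trace(b) - trace(a^-1 b^-2) = y^3*z - x*y^2 - 2*y*z + x

y^3*z - x*y^2 - 2*y*z + x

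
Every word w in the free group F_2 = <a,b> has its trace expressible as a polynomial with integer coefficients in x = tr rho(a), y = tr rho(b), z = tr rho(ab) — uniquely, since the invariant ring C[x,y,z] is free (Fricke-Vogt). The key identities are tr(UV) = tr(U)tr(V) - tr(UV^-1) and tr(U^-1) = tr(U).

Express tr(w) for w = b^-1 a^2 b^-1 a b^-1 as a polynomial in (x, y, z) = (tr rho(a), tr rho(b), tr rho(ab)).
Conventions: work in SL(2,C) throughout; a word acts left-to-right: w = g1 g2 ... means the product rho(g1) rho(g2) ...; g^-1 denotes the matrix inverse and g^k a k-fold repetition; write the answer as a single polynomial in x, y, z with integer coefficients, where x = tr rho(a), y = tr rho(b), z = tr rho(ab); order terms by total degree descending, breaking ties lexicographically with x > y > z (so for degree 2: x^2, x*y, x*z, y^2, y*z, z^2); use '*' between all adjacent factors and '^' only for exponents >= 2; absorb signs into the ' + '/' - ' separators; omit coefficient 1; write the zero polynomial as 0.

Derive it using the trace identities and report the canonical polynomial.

x^3*y^3 - 2*x^2*y^2*z - x^3*y - x*y^3 + x*y*z^2 + x^2*z + y^2*z + x*y - z

reduce: tr(a^2) = tr(a)*tr(a) - tr(1) = x^2 - 2
tr(a^3) = tr(a)*tr(a^2) - tr(a) = x^3 - 3*x
tr(a b a) = tr(a)*tr(b a) - tr(b) = x*z - y
tr(a^3 b) = tr(a)*tr(a b a) - tr(a b) = x^2*z - x*y - z
tr(b^-1 a^3) = tr(a^3)*tr(b) - tr(a^3 b) = x^3*y - x^2*z - 2*x*y + z
tr(a b^-2 a^2) = tr(b^-1 a^3)*tr(b) - tr(b^-1 a^3 b) = x^3*y^2 - x^2*y*z - x^3 - 2*x*y^2 + y*z + 3*x
reduce: tr(b a b a) = tr(a b)*tr(a b) - tr(1) = z^2 - 2
tr(b a b) = tr(b)*tr(a b) - tr(a) = y*z - x
tr(a^2 b a b) = tr(a)*tr(b a b a) - tr(b a b) = x*z^2 - y*z - x
so tr(a^2 b a b^-1) = tr(a^2 b a)*tr(b) - tr(a^2 b a b) = x^2*y*z - x*y^2 - x*z^2 + x
tr(a b^-2 a^2 b) = tr(a^2 b a b^-1)*tr(b) - tr(a^2 b a) = x^2*y^2*z - x*y^3 - x*y*z^2 - x^2*z + 2*x*y + z
reduce: tr(b^-1 a^2 b^-1 a b^-1) = tr(a b^-2 a^2)*tr(b) - tr(a b^-2 a^2 b) = x^3*y^3 - 2*x^2*y^2*z - x^3*y - x*y^3 + x*y*z^2 + x^2*z + y^2*z + x*y - z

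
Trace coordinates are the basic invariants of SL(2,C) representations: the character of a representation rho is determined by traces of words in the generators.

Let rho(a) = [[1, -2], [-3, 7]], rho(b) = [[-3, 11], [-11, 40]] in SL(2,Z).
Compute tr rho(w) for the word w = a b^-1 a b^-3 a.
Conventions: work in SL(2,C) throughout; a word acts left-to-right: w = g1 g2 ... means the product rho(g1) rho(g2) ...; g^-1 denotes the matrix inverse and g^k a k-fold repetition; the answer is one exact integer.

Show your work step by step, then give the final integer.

rho(a) = [[1, -2], [-3, 7]]
... * rho(b^-1) = [[40, -11], [11, -3]]  ->  [[18, -5], [-43, 12]]
... * rho(a) = [[1, -2], [-3, 7]]  ->  [[33, -71], [-79, 170]]
... * rho(b^-1) = [[40, -11], [11, -3]]  ->  [[539, -150], [-1290, 359]]
... * rho(b^-1) = [[40, -11], [11, -3]]  ->  [[19910, -5479], [-47651, 13113]]
... * rho(b^-1) = [[40, -11], [11, -3]]  ->  [[736131, -202573], [-1761797, 484822]]
... * rho(a) = [[1, -2], [-3, 7]]  ->  [[1343850, -2890273], [-3216263, 6917348]]
tr = 1343850 + 6917348 = 8261198

8261198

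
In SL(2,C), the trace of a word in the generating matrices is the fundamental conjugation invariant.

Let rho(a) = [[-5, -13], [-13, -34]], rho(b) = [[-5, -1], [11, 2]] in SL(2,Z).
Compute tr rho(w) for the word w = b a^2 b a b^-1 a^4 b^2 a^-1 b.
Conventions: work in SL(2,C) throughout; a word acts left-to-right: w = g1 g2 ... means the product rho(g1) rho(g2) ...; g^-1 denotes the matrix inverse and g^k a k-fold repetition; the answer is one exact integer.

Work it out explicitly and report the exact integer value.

rho(b) = [[-5, -1], [11, 2]]
... * rho(a) = [[-5, -13], [-13, -34]]  ->  [[38, 99], [-81, -211]]
... * rho(a) = [[-5, -13], [-13, -34]]  ->  [[-1477, -3860], [3148, 8227]]
... * rho(b) = [[-5, -1], [11, 2]]  ->  [[-35075, -6243], [74757, 13306]]
... * rho(a) = [[-5, -13], [-13, -34]]  ->  [[256534, 668237], [-546763, -1424245]]
... * rho(b^-1) = [[2, 1], [-11, -5]]  ->  [[-6837539, -3084651], [14573169, 6574462]]
... * rho(a) = [[-5, -13], [-13, -34]]  ->  [[74288158, 193766141], [-158333851, -412982905]]
... * rho(a) = [[-5, -13], [-13, -34]]  ->  [[-2890400623, -7553794848], [6160447020, 16099758833]]
... * rho(a) = [[-5, -13], [-13, -34]]  ->  [[112651336139, 294404232931], [-240099099929, -627477611582]]
... * rho(a) = [[-5, -13], [-13, -34]]  ->  [[-4390511708798, -11474211289461], [9357704450211, 24455527092865]]
... * rho(b) = [[-5, -1], [11, 2]]  ->  [[-104263765640081, -18557910870124], [222222275770460, 39553349735519]]
... * rho(b) = [[-5, -1], [11, 2]]  ->  [[317181808629041, 67147943899833], [-676024531761591, -143115576299422]]
... * rho(a^-1) = [[-34, 13], [13, -5]]  ->  [[-9911258222689565, 3787623792678368], [21124331588001608, -8072741031403573]]
... * rho(b) = [[-5, -1], [11, 2]]  ->  [[91220152832909873, 17486505808046301], [-194421809285447343, -37269813650808754]]
tr = 91220152832909873 + -37269813650808754 = 53950339182101119

53950339182101119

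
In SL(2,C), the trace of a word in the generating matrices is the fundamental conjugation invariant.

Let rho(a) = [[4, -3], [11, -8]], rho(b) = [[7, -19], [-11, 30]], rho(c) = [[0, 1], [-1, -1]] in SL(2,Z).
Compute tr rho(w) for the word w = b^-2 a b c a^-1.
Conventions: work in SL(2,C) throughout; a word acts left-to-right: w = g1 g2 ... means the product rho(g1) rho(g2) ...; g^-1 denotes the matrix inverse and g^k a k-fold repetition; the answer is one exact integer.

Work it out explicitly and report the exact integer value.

rho(b^-1) = [[30, 19], [11, 7]]
... * rho(b^-1) = [[30, 19], [11, 7]]  ->  [[1109, 703], [407, 258]]
... * rho(a) = [[4, -3], [11, -8]]  ->  [[12169, -8951], [4466, -3285]]
... * rho(b) = [[7, -19], [-11, 30]]  ->  [[183644, -499741], [67397, -183404]]
... * rho(c) = [[0, 1], [-1, -1]]  ->  [[499741, 683385], [183404, 250801]]
... * rho(a^-1) = [[-8, 3], [-11, 4]]  ->  [[-11515163, 4232763], [-4226043, 1553416]]
tr = -11515163 + 1553416 = -9961747

-9961747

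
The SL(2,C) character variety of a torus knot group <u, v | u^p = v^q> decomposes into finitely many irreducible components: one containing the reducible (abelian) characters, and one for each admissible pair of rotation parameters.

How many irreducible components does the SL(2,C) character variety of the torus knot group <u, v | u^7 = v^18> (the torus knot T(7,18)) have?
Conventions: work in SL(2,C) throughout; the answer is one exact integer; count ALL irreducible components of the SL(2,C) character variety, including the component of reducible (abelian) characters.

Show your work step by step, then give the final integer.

52

In the torus knot group T(7,18), u^7 = v^18 is central, so an irreducible representation sends it to +I or -I (Schur).
On an irreducible component, tr(u) is locked at 2*cos(pi*alpha/7) for some alpha in 1..6, and tr(v) at 2*cos(pi*beta/18) for some beta in 1..17.
u^7 = (-1)^alpha I and v^18 = (-1)^beta I must agree, so alpha and beta have equal parity.
count pairs: odd alpha (3 choices) x odd beta (9), plus even alpha (3) x even beta (8): 3*9 + 3*8 = 51.
components with irreducible characters: 51; plus the single component of reducible (abelian) characters: total 52.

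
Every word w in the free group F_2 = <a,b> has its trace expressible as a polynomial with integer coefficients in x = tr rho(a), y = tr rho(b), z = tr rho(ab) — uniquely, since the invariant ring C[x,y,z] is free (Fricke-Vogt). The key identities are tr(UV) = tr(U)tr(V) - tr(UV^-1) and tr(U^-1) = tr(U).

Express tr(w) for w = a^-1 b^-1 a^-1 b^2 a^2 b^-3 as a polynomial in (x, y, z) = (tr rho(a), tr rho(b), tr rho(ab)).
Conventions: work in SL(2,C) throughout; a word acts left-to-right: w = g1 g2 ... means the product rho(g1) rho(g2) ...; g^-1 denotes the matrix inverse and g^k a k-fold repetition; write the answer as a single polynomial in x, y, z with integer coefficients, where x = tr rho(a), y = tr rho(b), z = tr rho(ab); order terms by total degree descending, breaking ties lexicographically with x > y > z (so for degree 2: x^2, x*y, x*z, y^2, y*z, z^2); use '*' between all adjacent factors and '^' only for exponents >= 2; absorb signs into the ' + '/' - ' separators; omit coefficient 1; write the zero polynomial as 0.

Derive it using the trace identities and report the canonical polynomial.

next, trace(a^2) = trace(a)*trace(a) - trace(1) = x^2 - 2
and trace(a^2 b) = trace(a)*trace(b a) - trace(b) = x*z - y
trace(a b^2 a) = trace(b)*trace(a^2 b) - trace(a^2) = x*y*z - x^2 - y^2 + 2
next, trace(a b^2) = trace(b)*trace(a b) - trace(a) = y*z - x
and trace(a b^2 a^2) = trace(a)*trace(a b^2 a) - trace(a b^2) = x^2*y*z - x^3 - x*y^2 - y*z + 3*x
trace(b a b a) = trace(b a)*trace(b a) - trace(1) = z^2 - 2
trace(a^2 b a b) = trace(a)*trace(b a b a) - trace(b a b) = x*z^2 - y*z - x
trace(a^2 b a) = trace(a)*trace(a b a) - trace(a b) = x^2*z - x*y - z
trace(a b^2 a^2 b) = trace(b)*trace(a^2 b a b) - trace(a^2 b a) = x*y*z^2 - x^2*z - y^2*z + z
trace(a b^2 a^2 b^-1) = trace(a b^2 a^2)*trace(b) - trace(a b^2 a^2 b) = x^2*y^2*z - x^3*y - x*y^3 - x*y*z^2 + x^2*z + 3*x*y - z
trace(b^2 a^2 b^-2 a) = trace(a b^2 a^2 b^-1)*trace(b) - trace(a b^2 a^2) = x^2*y^3*z - x^3*y^2 - x*y^4 - x*y^2*z^2 + x^3 + 4*x*y^2 - 3*x
trace(b^-1 a^-1 b^2 a^2 b^-1) = trace(b^2 a^2 b^-2)*trace(a) - trace(b^2 a^2 b^-2 a) = -x^2*y^3*z + x^3*y^2 + x*y^4 + x*y^2*z^2 - 4*x*y^2 + x
next, trace(a^4 b) = trace(a)*trace(a^2 b a) - trace(a^2 b) = x^3*z - x^2*y - 2*x*z + y
and trace(a^3) = trace(a)*trace(a^2) - trace(a) = x^3 - 3*x
trace(a^4) = trace(a)*trace(a^3) - trace(a^2) = x^4 - 4*x^2 + 2
next, trace(a b^2 a^3) = trace(b)*trace(a^4 b) - trace(a^4) = x^3*y*z - x^4 - x^2*y^2 - 2*x*y*z + 4*x^2 + y^2 - 2
trace(a^3 b a b) = trace(a)*trace(b a b a^2) - trace(b a b a) = x^2*z^2 - x*y*z - x^2 - z^2 + 2
next, trace(a b^2 a^3 b) = trace(b)*trace(a^3 b a b) - trace(a^3 b a) = x^2*y*z^2 - x^3*z - x*y^2*z - y*z^2 + 2*x*z + y
and trace(b^2 a^3 b^-1 a) = trace(a b^2 a^3)*trace(b) - trace(a b^2 a^3 b) = x^3*y^2*z - x^4*y - x^2*y^3 - x^2*y*z^2 + x^3*z - x*y^2*z + 4*x^2*y + y^3 + y*z^2 - 2*x*z - 3*y
and trace(a b^-1 a^-1 b^2 a^2) = trace(b^2 a^3 b^-1)*trace(a) - trace(b^2 a^3 b^-1 a) = -x^3*y^2*z + x^4*y + x^2*y^3 + x^2*y*z^2 + x*y^2*z - 5*x^2*y - y^3 - y*z^2 + x*z + 3*y
trace(b^3 a) = trace(b)*trace(b a b) - trace(b a) = y^2*z - x*y - z
trace(b^2) = trace(b)*trace(b) - trace(1) = y^2 - 2
next, trace(b^3) = trace(b)*trace(b^2) - trace(b) = y^3 - 3*y
trace(b^2 a^2 b) = trace(a)*trace(b^3 a) - trace(b^3) = x*y^2*z - x^2*y - y^3 - x*z + 3*y
next, trace(b a b a b) = trace(b)*trace(a b a b) - trace(a b a) = y*z^2 - x*z - y
trace(b a b^3 a) = trace(b)*trace(b a b a b) - trace(b a b a) = y^2*z^2 - x*y*z - y^2 - z^2 + 2
next, trace(b a b^3) = trace(b)*trace(b a b^2) - trace(b a b) = y^3*z - x*y^2 - 2*y*z + x
and trace(b^2 a^2 b a b) = trace(a)*trace(b a b^3 a) - trace(b a b^3) = x*y^2*z^2 - x^2*y*z - y^3*z - x*z^2 + 2*y*z + x
next, trace(b a b a b a) = trace(b a)*trace(b a b a) - trace(b^-1 a^-1) = z^3 - 3*z
next, trace(a^2 b a b a b) = trace(a)*trace(b a b a b a) - trace(b a b a b) = x*z^3 - y*z^2 - 2*x*z + y
trace(b^2 a^2 b a b a) = trace(b)*trace(a^2 b a b a b) - trace(a^2 b a b a) = x*y*z^3 - x^2*z^2 - y^2*z^2 - x*y*z + x^2 + y^2 + z^2 - 2
trace(a^-1 b^2 a^2 b a b) = trace(b^2 a^2 b a b)*trace(a) - trace(b^2 a^2 b a b a) = x^2*y^2*z^2 - x^3*y*z - x*y^3*z - x*y*z^3 + y^2*z^2 + 3*x*y*z - y^2 - z^2 + 2
next, trace(a b^-1 a^-1 b^2 a^2 b) = trace(a^-1 b^2 a^2 b a)*trace(b) - trace(a^-1 b^2 a^2 b a b) = -x^2*y^2*z^2 + x^3*y*z + 2*x*y^3*z + x*y*z^3 - x^2*y^2 - y^4 - y^2*z^2 - 4*x*y*z + 4*y^2 + z^2 - 2
trace(b^-1 a^-1 b^2 a^2 b^-1 a) = trace(a b^-1 a^-1 b^2 a^2)*trace(b) - trace(a b^-1 a^-1 b^2 a^2 b) = -x^3*y^3*z + x^4*y^2 + x^2*y^4 + 2*x^2*y^2*z^2 - x^3*y*z - x*y^3*z - x*y*z^3 - 4*x^2*y^2 + 5*x*y*z - y^2 - z^2 + 2
trace(b^-1 a^-1 b^-1 a^-1 b^2 a^2) = trace(b^-1 a^-1 b^2 a^2 b^-1)*trace(a) - trace(b^-1 a^-1 b^2 a^2 b^-1 a) = -x^2*y^2*z^2 + x^3*y*z + x*y^3*z + x*y*z^3 - 5*x*y*z + x^2 + y^2 + z^2 - 2
trace(a^-1 b^2 a b) = trace(b^2 a b)*trace(a) - trace(b^2 a b a) = x*y^2*z - x^2*y - y*z^2 + y
and trace(b^-1 a^-1 b^2 a) = trace(a^-1 b^2 a)*trace(b) - trace(a^-1 b^2 a b) = -x*y^2*z + x^2*y + y^3 + y*z^2 - 3*y
next, trace(b^-2 a^-1 b^-1 a^-1 b^2 a^2) = trace(b^-1 a^-1 b^-1 a^-1 b^2 a^2)*trace(b) - trace(b^-1 a^-1 b^-1 a^-1 b^2 a^2 b) = -x^2*y^3*z^2 + x^3*y^2*z + x*y^4*z + x*y^2*z^3 - 4*x*y^2*z + y
next, trace(a^-1 b^-1 a^-1 b^2 a^2 b^-3) = trace(b^-2 a^-1 b^-1 a^-1 b^2 a^2)*trace(b) - trace(b^-2 a^-1 b^-1 a^-1 b^2 a^2 b) = -x^2*y^4*z^2 + x^3*y^3*z + x*y^5*z + x*y^3*z^3 + x^2*y^2*z^2 - x^3*y*z - 5*x*y^3*z - x*y*z^3 + 5*x*y*z - x^2 - z^2 + 2

-x^2*y^4*z^2 + x^3*y^3*z + x*y^5*z + x*y^3*z^3 + x^2*y^2*z^2 - x^3*y*z - 5*x*y^3*z - x*y*z^3 + 5*x*y*z - x^2 - z^2 + 2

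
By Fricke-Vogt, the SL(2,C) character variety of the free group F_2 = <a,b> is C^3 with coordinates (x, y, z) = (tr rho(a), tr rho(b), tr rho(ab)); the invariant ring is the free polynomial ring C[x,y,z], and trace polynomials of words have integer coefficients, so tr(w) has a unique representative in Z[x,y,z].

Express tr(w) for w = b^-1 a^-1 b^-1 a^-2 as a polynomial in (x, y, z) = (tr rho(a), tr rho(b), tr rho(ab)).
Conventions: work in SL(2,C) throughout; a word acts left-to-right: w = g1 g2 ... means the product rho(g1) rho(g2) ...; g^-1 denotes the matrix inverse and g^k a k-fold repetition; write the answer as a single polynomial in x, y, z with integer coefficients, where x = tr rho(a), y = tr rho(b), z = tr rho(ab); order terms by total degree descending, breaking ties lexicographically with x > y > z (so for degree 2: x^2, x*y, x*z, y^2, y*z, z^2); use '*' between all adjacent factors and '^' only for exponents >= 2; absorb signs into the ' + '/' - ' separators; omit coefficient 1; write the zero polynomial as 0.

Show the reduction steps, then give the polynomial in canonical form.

x*z^2 - y*z - x

tr(a^-1) = tr(a) = x
tr(a^-2) = tr(a^-1) tr(a) - tr(1) = x^2 - 2
tr(a^-1 b) = tr(b) tr(a) - tr(b a) = x*y - z
tr(a^-2 b) = tr(a^-1 b) tr(a) - tr(a^-1 b a) = x^2*y - x*z - y
tr(b^-1 a^-2) = tr(a^-2) tr(b) - tr(a^-2 b) = x*z - y
tr(b^-1 a^-2 b^-1) = tr(b^-1 a^-2) tr(b) - tr(b^-1 a^-2 b) = x*y*z - x^2 - y^2 + 2
tr(b^-1 a b^-1) = tr(a b^-1) tr(b) - tr(a) = x*y^2 - y*z - x
tr(a b a b) = tr(b a) tr(b a) - tr(1) = z^2 - 2
tr(a b^-1 a b) = tr(a b a) tr(b) - tr(a b a b) = x*y*z - y^2 - z^2 + 2
tr(b^-1 a b^-1 a) = tr(a b^-1 a) tr(b) - tr(a b^-1 a b) = x^2*y^2 - 2*x*y*z + z^2 - 2
tr(a^-1 b^-1 a b^-1) = tr(b^-1 a b^-1) tr(a) - tr(b^-1 a b^-1 a) = x*y*z - x^2 - z^2 + 2
tr(b^-1 a^-2 b^-1 a) = tr(a^-1 b^-1 a b^-1) tr(a) - tr(a^-1 b^-1 a b^-1 a) = x^2*y*z - x^3 - x*y^2 - x*z^2 + y*z + 3*x
tr(b^-1 a^-1 b^-1 a^-2) = tr(b^-1 a^-2 b^-1) tr(a) - tr(b^-1 a^-2 b^-1 a) = x*z^2 - y*z - x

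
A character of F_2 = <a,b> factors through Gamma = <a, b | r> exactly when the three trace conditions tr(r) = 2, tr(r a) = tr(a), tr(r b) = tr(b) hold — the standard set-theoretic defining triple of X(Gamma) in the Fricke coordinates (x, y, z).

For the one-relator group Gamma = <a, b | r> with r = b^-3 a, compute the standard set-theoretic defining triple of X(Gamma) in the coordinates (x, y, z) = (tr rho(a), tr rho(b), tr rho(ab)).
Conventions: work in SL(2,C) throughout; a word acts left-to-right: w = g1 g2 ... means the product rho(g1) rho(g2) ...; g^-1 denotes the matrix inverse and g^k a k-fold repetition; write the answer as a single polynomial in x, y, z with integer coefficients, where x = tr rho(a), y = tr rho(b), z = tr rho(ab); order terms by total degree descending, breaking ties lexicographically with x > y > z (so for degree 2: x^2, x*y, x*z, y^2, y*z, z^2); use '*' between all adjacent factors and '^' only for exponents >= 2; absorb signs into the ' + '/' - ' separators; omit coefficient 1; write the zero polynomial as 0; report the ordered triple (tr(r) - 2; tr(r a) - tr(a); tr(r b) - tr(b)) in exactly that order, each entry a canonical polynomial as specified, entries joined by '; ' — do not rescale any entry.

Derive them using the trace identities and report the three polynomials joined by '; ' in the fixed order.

x*y^3 - y^2*z - 2*x*y + z - 2; x^2*y^3 - x*y^2*z - 2*x^2*y - y^3 + x*z - x + 3*y; x*y^2 - y*z - x - y

apply: trace(b^-1 a) = trace(a) trace(b) - trace(a b)   [inverse elimination on b] = x*y - z
trace(b^-2 a) = trace(b^-1 a) trace(b) - trace(b^-1 a b)   [inverse elimination on b] = x*y^2 - y*z - x
trace(b^-3 a) = trace(b^-2 a) trace(b) - trace(b^-2 a b)   [inverse elimination on b] = x*y^3 - y^2*z - 2*x*y + z
use: trace(a^2) = trace(a) trace(a) - trace(1) = x^2 - 2
use: trace(a^2 b) = trace(a) trace(b a) - trace(b) = x*z - y
trace(b^-1 a^2) = trace(a^2) trace(b) - trace(a^2 b) = x^2*y - x*z - y
trace(b^-1 a^2 b^-1) = trace(b^-1 a^2) trace(b) - trace(b^-1 a^2 b) = x^2*y^2 - x*y*z - x^2 - y^2 + 2
trace(b^-3 a^2) = trace(b^-1 a^2 b^-1) trace(b) - trace(b^-1 a^2) = x^2*y^3 - x*y^2*z - 2*x^2*y - y^3 + x*z + 3*y
assemble the triple (trace(r) - 2; trace(r a) - x; trace(r b) - y)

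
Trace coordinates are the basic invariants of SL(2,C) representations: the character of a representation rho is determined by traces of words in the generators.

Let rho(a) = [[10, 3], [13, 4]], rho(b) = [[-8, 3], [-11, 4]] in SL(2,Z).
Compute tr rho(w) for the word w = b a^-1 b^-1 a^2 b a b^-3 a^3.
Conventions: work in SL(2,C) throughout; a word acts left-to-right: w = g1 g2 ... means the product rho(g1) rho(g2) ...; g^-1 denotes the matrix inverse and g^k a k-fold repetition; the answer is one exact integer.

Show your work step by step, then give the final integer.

rho(b) = [[-8, 3], [-11, 4]]
... * rho(a^-1) = [[4, -3], [-13, 10]]  ->  [[-71, 54], [-96, 73]]
... * rho(b^-1) = [[4, -3], [11, -8]]  ->  [[310, -219], [419, -296]]
... * rho(a) = [[10, 3], [13, 4]]  ->  [[253, 54], [342, 73]]
... * rho(a) = [[10, 3], [13, 4]]  ->  [[3232, 975], [4369, 1318]]
... * rho(b) = [[-8, 3], [-11, 4]]  ->  [[-36581, 13596], [-49450, 18379]]
... * rho(a) = [[10, 3], [13, 4]]  ->  [[-189062, -55359], [-255573, -74834]]
... * rho(b^-1) = [[4, -3], [11, -8]]  ->  [[-1365197, 1010058], [-1845466, 1365391]]
... * rho(b^-1) = [[4, -3], [11, -8]]  ->  [[5649850, -3984873], [7637437, -5386730]]
... * rho(b^-1) = [[4, -3], [11, -8]]  ->  [[-21234203, 14929434], [-28704282, 20181529]]
... * rho(a) = [[10, 3], [13, 4]]  ->  [[-18259388, -3984873], [-24682943, -5386730]]
... * rho(a) = [[10, 3], [13, 4]]  ->  [[-234397229, -70717656], [-316856920, -95595749]]
... * rho(a) = [[10, 3], [13, 4]]  ->  [[-3263301818, -986062311], [-4411313937, -1332953756]]
tr = -3263301818 + -1332953756 = -4596255574

-4596255574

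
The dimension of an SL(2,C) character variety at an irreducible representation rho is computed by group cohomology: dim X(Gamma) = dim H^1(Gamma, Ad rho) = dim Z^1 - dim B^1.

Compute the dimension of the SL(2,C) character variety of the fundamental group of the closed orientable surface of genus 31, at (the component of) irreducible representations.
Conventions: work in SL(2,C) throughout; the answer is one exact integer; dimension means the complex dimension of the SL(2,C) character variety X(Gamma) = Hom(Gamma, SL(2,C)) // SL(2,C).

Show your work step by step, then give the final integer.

pi_1 of the closed genus-31 surface has 62 generators bound by the single product-of-commutators relator.
A cocycle assigns one sl_2 vector per generator subject to the relator condition d_2(z) = 0: dim of the unconstrained space is 3*2g = 186.
H^2 = coker(d_2) is dual to H^0 = 0 at irreducible rho (Poincare duality), so d_2 is onto: dim Z^1 = 183.
Coboundaries contribute dim B^1 = 3 (injective at irreducible rho).
dim X = dim H^1 = 183 - 3 = 180.

180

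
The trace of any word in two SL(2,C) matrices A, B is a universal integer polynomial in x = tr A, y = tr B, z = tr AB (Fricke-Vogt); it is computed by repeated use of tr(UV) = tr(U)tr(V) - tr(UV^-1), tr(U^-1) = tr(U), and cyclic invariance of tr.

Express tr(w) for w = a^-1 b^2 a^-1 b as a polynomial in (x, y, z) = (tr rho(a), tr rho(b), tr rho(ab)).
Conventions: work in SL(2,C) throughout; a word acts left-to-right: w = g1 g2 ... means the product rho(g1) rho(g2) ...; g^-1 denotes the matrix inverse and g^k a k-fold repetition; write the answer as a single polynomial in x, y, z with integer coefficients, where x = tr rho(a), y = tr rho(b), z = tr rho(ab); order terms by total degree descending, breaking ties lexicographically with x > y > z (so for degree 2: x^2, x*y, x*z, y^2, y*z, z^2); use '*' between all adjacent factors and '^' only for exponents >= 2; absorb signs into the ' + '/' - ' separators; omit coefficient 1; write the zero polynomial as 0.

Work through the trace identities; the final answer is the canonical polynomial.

x^2*y^3 - 2*x*y^2*z - x^2*y + y*z^2 + x*z - y

trace(b^2) = trace(b)*trace(b) - trace(1) = y^2 - 2
use: trace(b^3) = trace(b)*trace(b^2) - trace(b) = y^3 - 3*y
trace(a b^2) = trace(b)*trace(a b) - trace(a) = y*z - x
apply: trace(b^3 a) = trace(b)*trace(a b^2) - trace(a b) = y^2*z - x*y - z
trace(b a^-1 b^2) = trace(b^3)*trace(a) - trace(b^3 a) = x*y^3 - y^2*z - 2*x*y + z
use: trace(a b a b) = trace(b a)*trace(b a) - trace(1)   [split at repeated b] = z^2 - 2
trace(a b a) = trace(a)*trace(b a) - trace(b) = x*z - y
trace(b^2 a b a) = trace(b)*trace(a b a b) - trace(a b a) = y*z^2 - x*z - y
trace(b a^-1 b^2 a) = trace(b^2 a b)*trace(a) - trace(b^2 a b a) = x*y^2*z - x^2*y - y*z^2 + y
apply: trace(a^-1 b^2 a^-1 b) = trace(b a^-1 b^2)*trace(a) - trace(b a^-1 b^2 a) = x^2*y^3 - 2*x*y^2*z - x^2*y + y*z^2 + x*z - y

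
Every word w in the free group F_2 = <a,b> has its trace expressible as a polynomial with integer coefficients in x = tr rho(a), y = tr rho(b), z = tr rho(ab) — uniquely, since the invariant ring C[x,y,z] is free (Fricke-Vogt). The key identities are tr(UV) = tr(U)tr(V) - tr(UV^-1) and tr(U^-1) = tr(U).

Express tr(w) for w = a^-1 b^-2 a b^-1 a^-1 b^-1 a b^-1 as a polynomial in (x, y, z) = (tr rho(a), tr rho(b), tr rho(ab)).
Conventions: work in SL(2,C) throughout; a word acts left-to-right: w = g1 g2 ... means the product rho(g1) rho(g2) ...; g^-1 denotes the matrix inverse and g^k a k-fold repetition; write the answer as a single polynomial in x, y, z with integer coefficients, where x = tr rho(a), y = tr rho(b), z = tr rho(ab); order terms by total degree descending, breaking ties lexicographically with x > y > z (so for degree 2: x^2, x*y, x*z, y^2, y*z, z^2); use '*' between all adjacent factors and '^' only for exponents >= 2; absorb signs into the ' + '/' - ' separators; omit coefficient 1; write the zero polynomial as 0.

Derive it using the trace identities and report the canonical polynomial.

x^2*y^3*z^2 - 2*x^3*y^2*z - 2*x*y^2*z^3 + x^4*y + 2*x^2*y*z^2 + y*z^4 + 3*x*y^2*z - 3*x^2*y - 3*y*z^2 + y

apply: trace(b^-1) = trace(b) = y
use: trace(a b a) = trace(a) trace(b a) - trace(b)  (reduce the a square) = x*z - y
trace(a b a b) = trace(a b) trace(a b) - trace(1)  (split on a) = z^2 - 2
trace(b a b^-1 a) = trace(a b a) trace(b) - trace(a b a b)  (eliminate b^-1) = x*y*z - y^2 - z^2 + 2
trace(a b^-1 a^-1 b) = trace(b a b^-1) trace(a) - trace(b a b^-1 a)  (eliminate a^-1) = -x*y*z + x^2 + y^2 + z^2 - 2
apply: trace(b^-1 a b^-1 a^-1) = trace(a b^-1 a^-1) trace(b) - trace(a b^-1 a^-1 b)  (eliminate b^-1) = x*y*z - x^2 - z^2 + 2
trace(b^-2 a b^-1 a^-1) = trace(b^-1 a b^-1 a^-1) trace(b) - trace(b^-1 a b^-1 a^-1 b)  (eliminate b^-1) = x*y^2*z - x^2*y - y*z^2 + y
trace(b^-1 a b^-1 a^-1 b^-2) = trace(b^-2 a b^-1 a^-1) trace(b) - trace(b^-2 a b^-1 a^-1 b)  (eliminate b^-1) = x*y^3*z - x^2*y^2 - y^2*z^2 - x*y*z + x^2 + y^2 + z^2 - 2
trace(b^-1 a) = trace(a) trace(b) - trace(a b)  (eliminate b^-1) = x*y - z
use: trace(b^-2 a) = trace(b^-1 a) trace(b) - trace(b^-1 a b)  (eliminate b^-1) = x*y^2 - y*z - x
trace(b^-1 a b a b^-1) = trace(b^-1 a b a) trace(b) - trace(b^-1 a b a b)  (eliminate b^-1) = x*y^2*z - y^3 - y*z^2 - x*z + 3*y
trace(b^-3 a b a) = trace(b^-1 a b a b^-1) trace(b) - trace(b^-1 a b a)  (eliminate b^-1) = x*y^3*z - y^4 - y^2*z^2 - 2*x*y*z + 4*y^2 + z^2 - 2
use: trace(b^-2 a b a^-1 b^-1) = trace(b^-3 a b) trace(a) - trace(b^-3 a b a)  (eliminate a^-1) = -x*y^3*z + x^2*y^2 + y^4 + y^2*z^2 + x*y*z - x^2 - 4*y^2 - z^2 + 2
trace(b^2) = trace(b) trace(b) - trace(1)  (reduce the b square) = y^2 - 2
use: trace(b a b) = trace(b) trace(a b) - trace(a)  (reduce the b square) = y*z - x
apply: trace(b a b^2) = trace(b) trace(b a b) - trace(b a)  (reduce the b square) = y^2*z - x*y - z
apply: trace(b a b^2 a) = trace(b) trace(a b a b) - trace(a b a)  (reduce the b square) = y*z^2 - x*z - y
apply: trace(a b^2 a^-1 b) = trace(b a b^2) trace(a) - trace(b a b^2 a)  (eliminate a^-1) = x*y^2*z - x^2*y - y*z^2 + y
apply: trace(b a^-1 b^-1 a b) = trace(a b^2 a^-1) trace(b) - trace(a b^2 a^-1 b)  (eliminate b^-1) = -x*y^2*z + x^2*y + y^3 + y*z^2 - 3*y
trace(a^2) = trace(a) trace(a) - trace(1)  (reduce the a square) = x^2 - 2
apply: trace(a b^2 a) = trace(b) trace(a^2 b) - trace(a^2)  (reduce the b square) = x*y*z - x^2 - y^2 + 2
trace(b a b^2 a b) = trace(b) trace(a b^2 a b) - trace(a b^2 a)  (reduce the b square) = y^2*z^2 - 2*x*y*z + x^2 - 2
trace(a b a b a b) = trace(b a) trace(b a b a) - trace(b^-1 a^-1)  (split on b) = z^3 - 3*z
apply: trace(a b a b a) = trace(a) trace(b a b a) - trace(b a b)  (reduce the a square) = x*z^2 - y*z - x
apply: trace(b a b^2 a b a) = trace(b) trace(a b a b a b) - trace(a b a b a)  (reduce the b square) = y*z^3 - x*z^2 - 2*y*z + x
use: trace(b a b a^-1 b a b) = trace(b a b^2 a b) trace(a) - trace(b a b^2 a b a)  (eliminate a^-1) = x*y^2*z^2 - 2*x^2*y*z - y*z^3 + x^3 + x*z^2 + 2*y*z - 3*x
use: trace(b a b a b a b a) = trace(b a b a b a) trace(b a) - trace(a b a b)  (split on b) = z^4 - 4*z^2 + 2
trace(b a b a^-1 b a b a) = trace(b a b a b a b) trace(a) - trace(b a b a b a b a)  (eliminate a^-1) = x*y*z^3 - x^2*z^2 - z^4 - 2*x*y*z + x^2 + 4*z^2 - 2
apply: trace(a b a^-1 b a b a^-1 b) = trace(b a b a^-1 b a b) trace(a) - trace(b a b a^-1 b a b a)  (eliminate a^-1) = x^2*y^2*z^2 - 2*x^3*y*z - 2*x*y*z^3 + x^4 + 2*x^2*z^2 + z^4 + 4*x*y*z - 4*x^2 - 4*z^2 + 2
use: trace(a b a^-1 b^-1 a b a^-1 b) = trace(a b a^-1 b a b a^-1) trace(b) - trace(a b a^-1 b a b a^-1 b)  (eliminate b^-1) = -x^2*y^2*z^2 + 2*x^3*y*z + x*y^3*z + 2*x*y*z^3 - x^4 - x^2*y^2 - 2*x^2*z^2 - y^2*z^2 - z^4 - 4*x*y*z + 4*x^2 + y^2 + 4*z^2 - 2
use: trace(b^-1 a b a^-1 b^-1 a b a^-1) = trace(a b a^-1 b^-1 a b a^-1) trace(b) - trace(a b a^-1 b^-1 a b a^-1 b)  (eliminate b^-1) = x^2*y^2*z^2 - 2*x^3*y*z - 2*x*y^3*z - 2*x*y*z^3 + x^4 + 2*x^2*y^2 + 2*x^2*z^2 + y^4 + 2*y^2*z^2 + z^4 + 4*x*y*z - 4*x^2 - 4*y^2 - 4*z^2 + 2
use: trace(a^-1 b^-2 a b a^-1 b^-1 a b) = trace(b^-1 a b a^-1 b^-1 a b a^-1) trace(b) - trace(b^-1 a b a^-1 b^-1 a b a^-1 b)  (eliminate b^-1) = x^2*y^3*z^2 - 2*x^3*y^2*z - 2*x*y^4*z - 2*x*y^2*z^3 + x^4*y + 2*x^2*y^3 + 2*x^2*y*z^2 + y^5 + 2*y^3*z^2 + y*z^4 + 5*x*y^2*z - 5*x^2*y - 5*y^3 - 5*y*z^2 + 5*y
use: trace(a^-1 b^-1 a b^-1 a^-1 b^-2 a b) = trace(a^-1 b^-2 a b a^-1 b^-1 a) trace(b) - trace(a^-1 b^-2 a b a^-1 b^-1 a b)  (eliminate b^-1) = -x^2*y^3*z^2 + 2*x^3*y^2*z + x*y^4*z + 2*x*y^2*z^3 - x^4*y - x^2*y^3 - 2*x^2*y*z^2 - y^3*z^2 - y*z^4 - 4*x*y^2*z + 4*x^2*y + y^3 + 4*y*z^2 - 3*y
apply: trace(a^-1 b^-2 a b^-1 a^-1 b^-1 a b^-1) = trace(a^-1 b^-1 a b^-1 a^-1 b^-2 a) trace(b) - trace(a^-1 b^-1 a b^-1 a^-1 b^-2 a b)  (eliminate b^-1) = x^2*y^3*z^2 - 2*x^3*y^2*z - 2*x*y^2*z^3 + x^4*y + 2*x^2*y*z^2 + y*z^4 + 3*x*y^2*z - 3*x^2*y - 3*y*z^2 + y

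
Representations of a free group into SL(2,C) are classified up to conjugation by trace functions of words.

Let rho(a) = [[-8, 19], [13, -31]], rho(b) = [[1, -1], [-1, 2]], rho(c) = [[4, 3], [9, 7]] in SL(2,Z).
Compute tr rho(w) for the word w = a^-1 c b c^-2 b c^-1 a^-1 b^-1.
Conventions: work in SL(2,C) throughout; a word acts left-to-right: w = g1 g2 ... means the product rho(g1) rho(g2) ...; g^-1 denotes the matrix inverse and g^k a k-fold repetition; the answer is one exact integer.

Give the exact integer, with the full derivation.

rho(a^-1) = [[-31, -19], [-13, -8]]
... * rho(c) = [[4, 3], [9, 7]]  ->  [[-295, -226], [-124, -95]]
... * rho(b) = [[1, -1], [-1, 2]]  ->  [[-69, -157], [-29, -66]]
... * rho(c^-1) = [[7, -3], [-9, 4]]  ->  [[930, -421], [391, -177]]
... * rho(c^-1) = [[7, -3], [-9, 4]]  ->  [[10299, -4474], [4330, -1881]]
... * rho(b) = [[1, -1], [-1, 2]]  ->  [[14773, -19247], [6211, -8092]]
... * rho(c^-1) = [[7, -3], [-9, 4]]  ->  [[276634, -121307], [116305, -51001]]
... * rho(a^-1) = [[-31, -19], [-13, -8]]  ->  [[-6998663, -4285590], [-2942442, -1801787]]
... * rho(b^-1) = [[2, 1], [1, 1]]  ->  [[-18282916, -11284253], [-7686671, -4744229]]
tr = -18282916 + -4744229 = -23027145

-23027145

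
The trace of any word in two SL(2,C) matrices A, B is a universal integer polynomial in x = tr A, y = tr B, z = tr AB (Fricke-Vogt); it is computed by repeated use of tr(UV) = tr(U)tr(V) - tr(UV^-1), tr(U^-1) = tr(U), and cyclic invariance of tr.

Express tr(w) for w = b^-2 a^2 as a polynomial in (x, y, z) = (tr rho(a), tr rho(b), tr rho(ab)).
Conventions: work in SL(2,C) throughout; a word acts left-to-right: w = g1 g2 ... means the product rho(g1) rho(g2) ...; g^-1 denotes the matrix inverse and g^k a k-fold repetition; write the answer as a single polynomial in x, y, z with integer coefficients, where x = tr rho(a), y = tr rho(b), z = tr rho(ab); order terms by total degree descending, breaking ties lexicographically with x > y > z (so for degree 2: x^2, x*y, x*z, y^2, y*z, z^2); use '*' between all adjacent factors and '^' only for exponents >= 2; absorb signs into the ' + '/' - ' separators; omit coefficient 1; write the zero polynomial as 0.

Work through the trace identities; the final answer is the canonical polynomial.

x^2*y^2 - x*y*z - x^2 - y^2 + 2

so tr(a^2) = tr(a) tr(a) - tr(1)   [square of a] = x^2 - 2
so tr(a^2 b) = tr(a) tr(b a) - tr(b)   [square of a] = x*z - y
tr(b^-1 a^2) = tr(a^2) tr(b) - tr(a^2 b)   [inverse elimination on b] = x^2*y - x*z - y
so tr(b^-2 a^2) = tr(b^-1 a^2) tr(b) - tr(b^-1 a^2 b)   [inverse elimination on b] = x^2*y^2 - x*y*z - x^2 - y^2 + 2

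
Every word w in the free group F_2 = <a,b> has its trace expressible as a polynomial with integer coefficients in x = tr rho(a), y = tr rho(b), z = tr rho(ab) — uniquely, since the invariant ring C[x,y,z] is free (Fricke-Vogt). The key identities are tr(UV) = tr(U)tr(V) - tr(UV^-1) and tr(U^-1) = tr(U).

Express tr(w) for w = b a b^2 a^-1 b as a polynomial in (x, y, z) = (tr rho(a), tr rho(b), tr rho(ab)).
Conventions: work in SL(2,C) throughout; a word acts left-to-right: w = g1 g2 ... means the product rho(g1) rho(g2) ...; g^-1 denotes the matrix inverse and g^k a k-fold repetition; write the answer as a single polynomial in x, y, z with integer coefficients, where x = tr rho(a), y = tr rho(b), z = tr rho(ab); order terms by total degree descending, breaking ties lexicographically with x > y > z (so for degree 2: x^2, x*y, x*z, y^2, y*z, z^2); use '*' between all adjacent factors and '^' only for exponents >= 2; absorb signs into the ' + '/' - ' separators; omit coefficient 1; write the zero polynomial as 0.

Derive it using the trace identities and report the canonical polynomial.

x*y^3*z - x^2*y^2 - y^2*z^2 + 2

tr(a b^2) = tr(b)*tr(a b) - tr(a) = y*z - x
tr(b^2 a b) = tr(b)*tr(a b^2) - tr(a b) = y^2*z - x*y - z
tr(b^2 a b^2) = tr(b)*tr(b^2 a b) - tr(b^2 a) = y^3*z - x*y^2 - 2*y*z + x
tr(a b a b) = tr(a b)*tr(a b) - tr(1) = z^2 - 2
tr(a b a) = tr(a)*tr(b a) - tr(b) = x*z - y
tr(a b^2 a b) = tr(b)*tr(a b a b) - tr(a b a) = y*z^2 - x*z - y
tr(a^2) = tr(a)*tr(a) - tr(1) = x^2 - 2
tr(a b^2 a) = tr(b)*tr(a^2 b) - tr(a^2) = x*y*z - x^2 - y^2 + 2
tr(b^2 a b^2 a) = tr(b)*tr(a b^2 a b) - tr(a b^2 a) = y^2*z^2 - 2*x*y*z + x^2 - 2
tr(b a b^2 a^-1 b) = tr(b^2 a b^2)*tr(a) - tr(b^2 a b^2 a) = x*y^3*z - x^2*y^2 - y^2*z^2 + 2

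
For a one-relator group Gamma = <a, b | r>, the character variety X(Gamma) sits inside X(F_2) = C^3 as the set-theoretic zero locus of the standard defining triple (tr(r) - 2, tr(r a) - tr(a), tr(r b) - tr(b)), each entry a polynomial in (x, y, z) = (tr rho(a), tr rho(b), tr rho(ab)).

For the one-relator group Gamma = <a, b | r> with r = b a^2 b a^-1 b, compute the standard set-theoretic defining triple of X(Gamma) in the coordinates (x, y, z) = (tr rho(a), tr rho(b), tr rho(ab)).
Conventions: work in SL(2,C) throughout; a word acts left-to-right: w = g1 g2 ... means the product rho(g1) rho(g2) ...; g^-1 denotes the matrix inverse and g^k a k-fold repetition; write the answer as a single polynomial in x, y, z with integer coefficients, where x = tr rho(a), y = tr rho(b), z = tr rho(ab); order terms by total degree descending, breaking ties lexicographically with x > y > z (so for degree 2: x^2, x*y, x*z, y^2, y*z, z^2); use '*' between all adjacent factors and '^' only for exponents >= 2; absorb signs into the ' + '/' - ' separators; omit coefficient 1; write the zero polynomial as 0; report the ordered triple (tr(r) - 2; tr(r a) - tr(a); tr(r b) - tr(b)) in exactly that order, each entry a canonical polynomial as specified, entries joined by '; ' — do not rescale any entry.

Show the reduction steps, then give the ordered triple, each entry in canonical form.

x^2*y^2*z - x^3*y - x*y^3 - x*y*z^2 + y^2*z + 3*x*y - z - 2; x^2*y*z^2 - x^3*z - x*y^2*z - x*z^3 + y*z^2 + 3*x*z - x - y; x^2*y^3*z - x^3*y^2 - x*y^4 - x*y^2*z^2 - x^2*y*z + y^3*z + x^3 + 4*x*y^2 + x*z^2 - 2*y*z - 3*x - y

tr(b^2 a) = tr(b) * tr(a b) - tr(a)  (reduce the b square) = y*z - x
tr(b^2) = tr(b) * tr(b) - tr(1)  (reduce the b square) = y^2 - 2
tr(a^2 b^2) = tr(a) * tr(b^2 a) - tr(b^2)  (reduce the a square) = x*y*z - x^2 - y^2 + 2
tr(a^2 b) = tr(a) * tr(b a) - tr(b)  (reduce the a square) = x*z - y
tr(b^2 a^2 b) = tr(b) * tr(a^2 b^2) - tr(a^2 b)  (reduce the b square) = x*y^2*z - x^2*y - y^3 - x*z + 3*y
tr(b a b a) = tr(a b) * tr(a b) - tr(1)  (split on a) = z^2 - 2
tr(a^2 b a b) = tr(a) * tr(b a b a) - tr(b a b)  (reduce the a square) = x*z^2 - y*z - x
tr(a^2 b a) = tr(a) * tr(a b a) - tr(a b)  (reduce the a square) = x^2*z - x*y - z
tr(b^2 a^2 b a) = tr(b) * tr(a^2 b a b) - tr(a^2 b a)  (reduce the b square) = x*y*z^2 - x^2*z - y^2*z + z
tr(b a^2 b a^-1 b) = tr(b^2 a^2 b) * tr(a) - tr(b^2 a^2 b a)  (eliminate a^-1) = x^2*y^2*z - x^3*y - x*y^3 - x*y*z^2 + y^2*z + 3*x*y - z
tr(b a b a^2 b) = tr(b) * tr(a b a^2 b) - tr(a b a^2) = x*y*z^2 - x^2*z - y^2*z + z
tr(b a b a b a) = tr(b a) * tr(b a b a) - tr(b^-1 a^-1) = z^3 - 3*z
tr(b a b a b) = tr(b) * tr(a b a b) - tr(a b a) = y*z^2 - x*z - y
tr(b a b a^2 b a) = tr(a) * tr(b a b a b a) - tr(b a b a b) = x*z^3 - y*z^2 - 2*x*z + y
tr(b a^2 b a^-1 b a) = tr(b a b a^2 b) * tr(a) - tr(b a b a^2 b a) = x^2*y*z^2 - x^3*z - x*y^2*z - x*z^3 + y*z^2 + 3*x*z - y
tr(b^3 a^2 b) = tr(b) * tr(b^2 a^2 b) - tr(b^2 a^2)  (reduce the b square) = x*y^3*z - x^2*y^2 - y^4 - 2*x*y*z + x^2 + 4*y^2 - 2
tr(b^3 a^2 b a) = tr(b) * tr(a^2 b a b^2) - tr(a^2 b a b)  (reduce the b square) = x*y^2*z^2 - x^2*y*z - y^3*z - x*z^2 + 2*y*z + x
tr(b a^2 b a^-1 b^2) = tr(b^3 a^2 b) * tr(a) - tr(b^3 a^2 b a)  (eliminate a^-1) = x^2*y^3*z - x^3*y^2 - x*y^4 - x*y^2*z^2 - x^2*y*z + y^3*z + x^3 + 4*x*y^2 + x*z^2 - 2*y*z - 3*x
assemble the triple (tr(r) - 2; tr(r a) - x; tr(r b) - y)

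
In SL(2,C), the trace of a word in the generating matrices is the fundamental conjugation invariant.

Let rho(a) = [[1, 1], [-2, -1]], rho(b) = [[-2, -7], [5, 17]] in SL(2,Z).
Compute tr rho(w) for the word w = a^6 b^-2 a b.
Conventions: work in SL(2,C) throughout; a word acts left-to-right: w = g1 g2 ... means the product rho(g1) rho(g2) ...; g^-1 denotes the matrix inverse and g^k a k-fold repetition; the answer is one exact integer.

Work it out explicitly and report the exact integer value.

rho(a) = [[1, 1], [-2, -1]]
... * rho(a) = [[1, 1], [-2, -1]]  ->  [[-1, 0], [0, -1]]
... * rho(a) = [[1, 1], [-2, -1]]  ->  [[-1, -1], [2, 1]]
... * rho(a) = [[1, 1], [-2, -1]]  ->  [[1, 0], [0, 1]]
... * rho(a) = [[1, 1], [-2, -1]]  ->  [[1, 1], [-2, -1]]
... * rho(a) = [[1, 1], [-2, -1]]  ->  [[-1, 0], [0, -1]]
... * rho(b^-1) = [[17, 7], [-5, -2]]  ->  [[-17, -7], [5, 2]]
... * rho(b^-1) = [[17, 7], [-5, -2]]  ->  [[-254, -105], [75, 31]]
... * rho(a) = [[1, 1], [-2, -1]]  ->  [[-44, -149], [13, 44]]
... * rho(b) = [[-2, -7], [5, 17]]  ->  [[-657, -2225], [194, 657]]
tr = -657 + 657 = 0

0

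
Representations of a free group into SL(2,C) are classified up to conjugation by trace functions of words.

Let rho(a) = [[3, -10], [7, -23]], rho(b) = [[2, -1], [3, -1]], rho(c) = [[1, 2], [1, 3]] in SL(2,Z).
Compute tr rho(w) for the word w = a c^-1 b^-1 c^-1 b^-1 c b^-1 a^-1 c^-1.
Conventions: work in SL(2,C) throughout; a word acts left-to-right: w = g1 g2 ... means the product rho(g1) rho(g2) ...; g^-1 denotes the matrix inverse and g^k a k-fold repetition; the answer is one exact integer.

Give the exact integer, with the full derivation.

rho(a) = [[3, -10], [7, -23]]
... * rho(c^-1) = [[3, -2], [-1, 1]]  ->  [[19, -16], [44, -37]]
... * rho(b^-1) = [[-1, 1], [-3, 2]]  ->  [[29, -13], [67, -30]]
... * rho(c^-1) = [[3, -2], [-1, 1]]  ->  [[100, -71], [231, -164]]
... * rho(b^-1) = [[-1, 1], [-3, 2]]  ->  [[113, -42], [261, -97]]
... * rho(c) = [[1, 2], [1, 3]]  ->  [[71, 100], [164, 231]]
... * rho(b^-1) = [[-1, 1], [-3, 2]]  ->  [[-371, 271], [-857, 626]]
... * rho(a^-1) = [[-23, 10], [-7, 3]]  ->  [[6636, -2897], [15329, -6692]]
... * rho(c^-1) = [[3, -2], [-1, 1]]  ->  [[22805, -16169], [52679, -37350]]
tr = 22805 + -37350 = -14545

-14545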